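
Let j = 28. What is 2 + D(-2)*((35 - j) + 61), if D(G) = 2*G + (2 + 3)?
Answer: 70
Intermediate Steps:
D(G) = 5 + 2*G (D(G) = 2*G + 5 = 5 + 2*G)
2 + D(-2)*((35 - j) + 61) = 2 + (5 + 2*(-2))*((35 - 1*28) + 61) = 2 + (5 - 4)*((35 - 28) + 61) = 2 + 1*(7 + 61) = 2 + 1*68 = 2 + 68 = 70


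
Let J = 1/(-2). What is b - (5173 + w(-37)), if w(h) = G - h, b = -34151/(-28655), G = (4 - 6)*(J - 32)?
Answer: -151120974/28655 ≈ -5273.8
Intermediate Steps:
J = -½ ≈ -0.50000
G = 65 (G = (4 - 6)*(-½ - 32) = -2*(-65/2) = 65)
b = 34151/28655 (b = -34151*(-1/28655) = 34151/28655 ≈ 1.1918)
w(h) = 65 - h
b - (5173 + w(-37)) = 34151/28655 - (5173 + (65 - 1*(-37))) = 34151/28655 - (5173 + (65 + 37)) = 34151/28655 - (5173 + 102) = 34151/28655 - 1*5275 = 34151/28655 - 5275 = -151120974/28655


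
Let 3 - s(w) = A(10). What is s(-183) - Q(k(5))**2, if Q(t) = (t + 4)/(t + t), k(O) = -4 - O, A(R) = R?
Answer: -2293/324 ≈ -7.0772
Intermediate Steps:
s(w) = -7 (s(w) = 3 - 1*10 = 3 - 10 = -7)
Q(t) = (4 + t)/(2*t) (Q(t) = (4 + t)/((2*t)) = (4 + t)*(1/(2*t)) = (4 + t)/(2*t))
s(-183) - Q(k(5))**2 = -7 - ((4 + (-4 - 1*5))/(2*(-4 - 1*5)))**2 = -7 - ((4 + (-4 - 5))/(2*(-4 - 5)))**2 = -7 - ((1/2)*(4 - 9)/(-9))**2 = -7 - ((1/2)*(-1/9)*(-5))**2 = -7 - (5/18)**2 = -7 - 1*25/324 = -7 - 25/324 = -2293/324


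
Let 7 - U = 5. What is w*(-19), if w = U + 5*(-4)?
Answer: 342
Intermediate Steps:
U = 2 (U = 7 - 1*5 = 7 - 5 = 2)
w = -18 (w = 2 + 5*(-4) = 2 - 20 = -18)
w*(-19) = -18*(-19) = 342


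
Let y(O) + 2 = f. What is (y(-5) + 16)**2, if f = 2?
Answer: 256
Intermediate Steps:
y(O) = 0 (y(O) = -2 + 2 = 0)
(y(-5) + 16)**2 = (0 + 16)**2 = 16**2 = 256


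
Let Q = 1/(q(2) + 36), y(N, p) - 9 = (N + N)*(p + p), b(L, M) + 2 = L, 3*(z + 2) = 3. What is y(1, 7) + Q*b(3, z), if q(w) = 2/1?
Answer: 1407/38 ≈ 37.026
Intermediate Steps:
z = -1 (z = -2 + (⅓)*3 = -2 + 1 = -1)
b(L, M) = -2 + L
y(N, p) = 9 + 4*N*p (y(N, p) = 9 + (N + N)*(p + p) = 9 + (2*N)*(2*p) = 9 + 4*N*p)
q(w) = 2 (q(w) = 2*1 = 2)
Q = 1/38 (Q = 1/(2 + 36) = 1/38 ≈ 0.026316)
y(1, 7) + Q*b(3, z) = (9 + 4*1*7) + (-2 + 3)/38 = (9 + 28) + (1/38)*1 = 37 + 1/38 = 1407/38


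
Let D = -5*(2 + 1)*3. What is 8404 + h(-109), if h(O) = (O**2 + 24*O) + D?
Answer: 17624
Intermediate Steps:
D = -45 (D = -5*3*3 = -15*3 = -45)
h(O) = -45 + O**2 + 24*O (h(O) = (O**2 + 24*O) - 45 = -45 + O**2 + 24*O)
8404 + h(-109) = 8404 + (-45 + (-109)**2 + 24*(-109)) = 8404 + (-45 + 11881 - 2616) = 8404 + 9220 = 17624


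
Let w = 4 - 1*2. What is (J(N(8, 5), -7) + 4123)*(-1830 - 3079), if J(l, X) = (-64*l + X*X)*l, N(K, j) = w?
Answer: -19464185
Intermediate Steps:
w = 2 (w = 4 - 2 = 2)
N(K, j) = 2
J(l, X) = l*(X**2 - 64*l) (J(l, X) = (-64*l + X**2)*l = (X**2 - 64*l)*l = l*(X**2 - 64*l))
(J(N(8, 5), -7) + 4123)*(-1830 - 3079) = (2*((-7)**2 - 64*2) + 4123)*(-1830 - 3079) = (2*(49 - 128) + 4123)*(-4909) = (2*(-79) + 4123)*(-4909) = (-158 + 4123)*(-4909) = 3965*(-4909) = -19464185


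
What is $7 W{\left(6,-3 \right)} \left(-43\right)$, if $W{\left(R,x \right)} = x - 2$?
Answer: $1505$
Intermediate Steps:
$W{\left(R,x \right)} = -2 + x$
$7 W{\left(6,-3 \right)} \left(-43\right) = 7 \left(-2 - 3\right) \left(-43\right) = 7 \left(-5\right) \left(-43\right) = \left(-35\right) \left(-43\right) = 1505$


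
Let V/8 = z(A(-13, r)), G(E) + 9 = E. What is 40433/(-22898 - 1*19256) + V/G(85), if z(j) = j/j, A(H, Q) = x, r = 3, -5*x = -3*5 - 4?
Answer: -683919/800926 ≈ -0.85391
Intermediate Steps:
x = 19/5 (x = -(-3*5 - 4)/5 = -(-15 - 4)/5 = -1/5*(-19) = 19/5 ≈ 3.8000)
G(E) = -9 + E
A(H, Q) = 19/5
z(j) = 1
V = 8 (V = 8*1 = 8)
40433/(-22898 - 1*19256) + V/G(85) = 40433/(-22898 - 1*19256) + 8/(-9 + 85) = 40433/(-22898 - 19256) + 8/76 = 40433/(-42154) + 8*(1/76) = 40433*(-1/42154) + 2/19 = -40433/42154 + 2/19 = -683919/800926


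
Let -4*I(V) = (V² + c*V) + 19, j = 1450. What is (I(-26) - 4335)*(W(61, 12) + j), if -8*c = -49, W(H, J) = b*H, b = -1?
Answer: -99317667/16 ≈ -6.2074e+6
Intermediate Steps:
W(H, J) = -H
c = 49/8 (c = -⅛*(-49) = 49/8 ≈ 6.1250)
I(V) = -19/4 - 49*V/32 - V²/4 (I(V) = -((V² + 49*V/8) + 19)/4 = -(19 + V² + 49*V/8)/4 = -19/4 - 49*V/32 - V²/4)
(I(-26) - 4335)*(W(61, 12) + j) = ((-19/4 - 49/32*(-26) - ¼*(-26)²) - 4335)*(-1*61 + 1450) = ((-19/4 + 637/16 - ¼*676) - 4335)*(-61 + 1450) = ((-19/4 + 637/16 - 169) - 4335)*1389 = (-2143/16 - 4335)*1389 = -71503/16*1389 = -99317667/16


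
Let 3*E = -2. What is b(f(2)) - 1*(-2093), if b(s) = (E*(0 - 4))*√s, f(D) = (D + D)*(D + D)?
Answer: 6311/3 ≈ 2103.7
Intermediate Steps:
E = -⅔ (E = (⅓)*(-2) = -⅔ ≈ -0.66667)
f(D) = 4*D² (f(D) = (2*D)*(2*D) = 4*D²)
b(s) = 8*√s/3 (b(s) = (-2*(0 - 4)/3)*√s = (-⅔*(-4))*√s = 8*√s/3)
b(f(2)) - 1*(-2093) = 8*√(4*2²)/3 - 1*(-2093) = 8*√(4*4)/3 + 2093 = 8*√16/3 + 2093 = (8/3)*4 + 2093 = 32/3 + 2093 = 6311/3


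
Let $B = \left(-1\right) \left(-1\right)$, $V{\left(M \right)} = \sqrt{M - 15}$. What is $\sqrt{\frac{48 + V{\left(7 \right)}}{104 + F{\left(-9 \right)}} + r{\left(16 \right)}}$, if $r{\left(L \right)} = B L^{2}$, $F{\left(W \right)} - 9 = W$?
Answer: $\frac{\sqrt{173368 + 13 i \sqrt{2}}}{26} \approx 16.014 + 0.00084912 i$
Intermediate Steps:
$V{\left(M \right)} = \sqrt{-15 + M}$
$F{\left(W \right)} = 9 + W$
$B = 1$
$r{\left(L \right)} = L^{2}$ ($r{\left(L \right)} = 1 L^{2} = L^{2}$)
$\sqrt{\frac{48 + V{\left(7 \right)}}{104 + F{\left(-9 \right)}} + r{\left(16 \right)}} = \sqrt{\frac{48 + \sqrt{-15 + 7}}{104 + \left(9 - 9\right)} + 16^{2}} = \sqrt{\frac{48 + \sqrt{-8}}{104 + 0} + 256} = \sqrt{\frac{48 + 2 i \sqrt{2}}{104} + 256} = \sqrt{\left(48 + 2 i \sqrt{2}\right) \frac{1}{104} + 256} = \sqrt{\left(\frac{6}{13} + \frac{i \sqrt{2}}{52}\right) + 256} = \sqrt{\frac{3334}{13} + \frac{i \sqrt{2}}{52}}$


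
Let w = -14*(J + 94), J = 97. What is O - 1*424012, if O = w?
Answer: -426686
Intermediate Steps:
w = -2674 (w = -14*(97 + 94) = -14*191 = -2674)
O = -2674
O - 1*424012 = -2674 - 1*424012 = -2674 - 424012 = -426686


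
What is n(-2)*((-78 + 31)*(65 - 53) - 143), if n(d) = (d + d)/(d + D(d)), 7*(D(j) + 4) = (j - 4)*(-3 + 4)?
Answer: -4949/12 ≈ -412.42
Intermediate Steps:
D(j) = -32/7 + j/7 (D(j) = -4 + ((j - 4)*(-3 + 4))/7 = -4 + ((-4 + j)*1)/7 = -4 + (-4 + j)/7 = -4 + (-4/7 + j/7) = -32/7 + j/7)
n(d) = 2*d/(-32/7 + 8*d/7) (n(d) = (d + d)/(d + (-32/7 + d/7)) = (2*d)/(-32/7 + 8*d/7) = 2*d/(-32/7 + 8*d/7))
n(-2)*((-78 + 31)*(65 - 53) - 143) = ((7/4)*(-2)/(-4 - 2))*((-78 + 31)*(65 - 53) - 143) = ((7/4)*(-2)/(-6))*(-47*12 - 143) = ((7/4)*(-2)*(-⅙))*(-564 - 143) = (7/12)*(-707) = -4949/12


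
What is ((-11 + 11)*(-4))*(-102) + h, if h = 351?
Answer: 351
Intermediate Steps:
((-11 + 11)*(-4))*(-102) + h = ((-11 + 11)*(-4))*(-102) + 351 = (0*(-4))*(-102) + 351 = 0*(-102) + 351 = 0 + 351 = 351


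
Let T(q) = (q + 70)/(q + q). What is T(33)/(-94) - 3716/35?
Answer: -23057669/217140 ≈ -106.19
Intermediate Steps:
T(q) = (70 + q)/(2*q) (T(q) = (70 + q)/((2*q)) = (70 + q)*(1/(2*q)) = (70 + q)/(2*q))
T(33)/(-94) - 3716/35 = ((½)*(70 + 33)/33)/(-94) - 3716/35 = ((½)*(1/33)*103)*(-1/94) - 3716*1/35 = (103/66)*(-1/94) - 3716/35 = -103/6204 - 3716/35 = -23057669/217140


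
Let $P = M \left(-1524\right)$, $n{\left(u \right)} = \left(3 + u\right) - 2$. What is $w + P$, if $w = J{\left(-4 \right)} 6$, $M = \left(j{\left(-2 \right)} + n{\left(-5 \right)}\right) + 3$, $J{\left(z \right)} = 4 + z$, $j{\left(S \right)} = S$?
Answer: $4572$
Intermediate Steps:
$n{\left(u \right)} = 1 + u$
$M = -3$ ($M = \left(-2 + \left(1 - 5\right)\right) + 3 = \left(-2 - 4\right) + 3 = -6 + 3 = -3$)
$w = 0$ ($w = \left(4 - 4\right) 6 = 0 \cdot 6 = 0$)
$P = 4572$ ($P = \left(-3\right) \left(-1524\right) = 4572$)
$w + P = 0 + 4572 = 4572$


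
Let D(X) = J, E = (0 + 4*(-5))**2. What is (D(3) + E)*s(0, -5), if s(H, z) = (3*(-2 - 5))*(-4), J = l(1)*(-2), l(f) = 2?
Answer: 33264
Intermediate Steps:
E = 400 (E = (0 - 20)**2 = (-20)**2 = 400)
J = -4 (J = 2*(-2) = -4)
D(X) = -4
s(H, z) = 84 (s(H, z) = (3*(-7))*(-4) = -21*(-4) = 84)
(D(3) + E)*s(0, -5) = (-4 + 400)*84 = 396*84 = 33264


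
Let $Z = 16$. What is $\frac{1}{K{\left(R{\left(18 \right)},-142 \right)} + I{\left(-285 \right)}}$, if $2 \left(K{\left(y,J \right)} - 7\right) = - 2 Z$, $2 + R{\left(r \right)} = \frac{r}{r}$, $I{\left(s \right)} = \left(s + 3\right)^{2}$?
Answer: $\frac{1}{79515} \approx 1.2576 \cdot 10^{-5}$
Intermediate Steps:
$I{\left(s \right)} = \left(3 + s\right)^{2}$
$R{\left(r \right)} = -1$ ($R{\left(r \right)} = -2 + \frac{r}{r} = -2 + 1 = -1$)
$K{\left(y,J \right)} = -9$ ($K{\left(y,J \right)} = 7 + \frac{\left(-2\right) 16}{2} = 7 + \frac{1}{2} \left(-32\right) = 7 - 16 = -9$)
$\frac{1}{K{\left(R{\left(18 \right)},-142 \right)} + I{\left(-285 \right)}} = \frac{1}{-9 + \left(3 - 285\right)^{2}} = \frac{1}{-9 + \left(-282\right)^{2}} = \frac{1}{-9 + 79524} = \frac{1}{79515}$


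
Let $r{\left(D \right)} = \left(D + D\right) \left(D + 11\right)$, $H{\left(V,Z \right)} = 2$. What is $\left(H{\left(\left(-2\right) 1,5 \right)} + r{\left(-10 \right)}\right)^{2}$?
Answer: $324$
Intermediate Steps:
$r{\left(D \right)} = 2 D \left(11 + D\right)$
$\left(H{\left(\left(-2\right) 1,5 \right)} + r{\left(-10 \right)}\right)^{2} = \left(2 + 2 \left(-10\right) \left(11 - 10\right)\right)^{2} = \left(2 + 2 \left(-10\right) 1\right)^{2} = \left(2 - 20\right)^{2} = \left(-18\right)^{2} = 324$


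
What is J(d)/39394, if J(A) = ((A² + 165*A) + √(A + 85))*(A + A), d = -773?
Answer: -363297632/19697 - 3092*I*√43/19697 ≈ -18444.0 - 1.0294*I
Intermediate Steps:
J(A) = 2*A*(A² + √(85 + A) + 165*A) (J(A) = ((A² + 165*A) + √(85 + A))*(2*A) = (A² + √(85 + A) + 165*A)*(2*A) = 2*A*(A² + √(85 + A) + 165*A))
J(d)/39394 = (2*(-773)*((-773)² + √(85 - 773) + 165*(-773)))/39394 = (2*(-773)*(597529 + √(-688) - 127545))*(1/39394) = (2*(-773)*(597529 + 4*I*√43 - 127545))*(1/39394) = (2*(-773)*(469984 + 4*I*√43))*(1/39394) = (-726595264 - 6184*I*√43)*(1/39394) = -363297632/19697 - 3092*I*√43/19697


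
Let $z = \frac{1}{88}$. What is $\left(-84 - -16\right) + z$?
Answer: $- \frac{5983}{88} \approx -67.989$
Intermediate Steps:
$z = \frac{1}{88} \approx 0.011364$
$\left(-84 - -16\right) + z = \left(-84 - -16\right) + \frac{1}{88} = \left(-84 + 16\right) + \frac{1}{88} = -68 + \frac{1}{88} = - \frac{5983}{88}$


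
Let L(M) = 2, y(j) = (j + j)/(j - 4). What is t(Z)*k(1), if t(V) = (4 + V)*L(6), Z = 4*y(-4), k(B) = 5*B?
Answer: 80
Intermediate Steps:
y(j) = 2*j/(-4 + j) (y(j) = (2*j)/(-4 + j) = 2*j/(-4 + j))
Z = 4 (Z = 4*(2*(-4)/(-4 - 4)) = 4*(2*(-4)/(-8)) = 4*(2*(-4)*(-⅛)) = 4*1 = 4)
t(V) = 8 + 2*V (t(V) = (4 + V)*2 = 8 + 2*V)
t(Z)*k(1) = (8 + 2*4)*(5*1) = (8 + 8)*5 = 16*5 = 80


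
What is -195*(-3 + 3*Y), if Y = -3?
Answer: 2340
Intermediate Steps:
-195*(-3 + 3*Y) = -195*(-3 + 3*(-3)) = -195*(-3 - 9) = -195*(-12) = 2340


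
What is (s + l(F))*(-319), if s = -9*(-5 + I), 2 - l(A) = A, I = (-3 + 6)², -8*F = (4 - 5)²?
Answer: 86449/8 ≈ 10806.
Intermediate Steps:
F = -⅛ (F = -(4 - 5)²/8 = -⅛*(-1)² = -⅛*1 = -⅛ ≈ -0.12500)
I = 9 (I = 3² = 9)
l(A) = 2 - A
s = -36 (s = -9*(-5 + 9) = -9*4 = -36)
(s + l(F))*(-319) = (-36 + (2 - 1*(-⅛)))*(-319) = (-36 + (2 + ⅛))*(-319) = (-36 + 17/8)*(-319) = -271/8*(-319) = 86449/8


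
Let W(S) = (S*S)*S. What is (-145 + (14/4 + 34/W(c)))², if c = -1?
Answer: 123201/4 ≈ 30800.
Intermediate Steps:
W(S) = S³ (W(S) = S²*S = S³)
(-145 + (14/4 + 34/W(c)))² = (-145 + (14/4 + 34/((-1)³)))² = (-145 + (14*(¼) + 34/(-1)))² = (-145 + (7/2 + 34*(-1)))² = (-145 + (7/2 - 34))² = (-145 - 61/2)² = (-351/2)² = 123201/4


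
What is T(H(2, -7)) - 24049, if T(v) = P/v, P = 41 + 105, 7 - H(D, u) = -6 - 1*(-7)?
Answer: -72074/3 ≈ -24025.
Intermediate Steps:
H(D, u) = 6 (H(D, u) = 7 - (-6 - 1*(-7)) = 7 - (-6 + 7) = 7 - 1*1 = 7 - 1 = 6)
P = 146
T(v) = 146/v
T(H(2, -7)) - 24049 = 146/6 - 24049 = 146*(⅙) - 24049 = 73/3 - 24049 = -72074/3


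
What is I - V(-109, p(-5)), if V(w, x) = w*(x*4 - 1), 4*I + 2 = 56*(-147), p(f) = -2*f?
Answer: 4385/2 ≈ 2192.5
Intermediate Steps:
I = -4117/2 (I = -1/2 + (56*(-147))/4 = -1/2 + (1/4)*(-8232) = -1/2 - 2058 = -4117/2 ≈ -2058.5)
V(w, x) = w*(-1 + 4*x) (V(w, x) = w*(4*x - 1) = w*(-1 + 4*x))
I - V(-109, p(-5)) = -4117/2 - (-109)*(-1 + 4*(-2*(-5))) = -4117/2 - (-109)*(-1 + 4*10) = -4117/2 - (-109)*(-1 + 40) = -4117/2 - (-109)*39 = -4117/2 - 1*(-4251) = -4117/2 + 4251 = 4385/2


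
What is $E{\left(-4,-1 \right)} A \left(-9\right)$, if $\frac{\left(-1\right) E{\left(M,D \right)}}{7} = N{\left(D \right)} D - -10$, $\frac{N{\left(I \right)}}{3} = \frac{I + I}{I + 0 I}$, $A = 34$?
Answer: $8568$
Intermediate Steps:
$N{\left(I \right)} = 6$ ($N{\left(I \right)} = 3 \frac{I + I}{I + 0 I} = 3 \frac{2 I}{I + 0} = 3 \frac{2 I}{I} = 3 \cdot 2 = 6$)
$E{\left(M,D \right)} = -70 - 42 D$ ($E{\left(M,D \right)} = - 7 \left(6 D - -10\right) = - 7 \left(6 D + 10\right) = - 7 \left(10 + 6 D\right) = -70 - 42 D$)
$E{\left(-4,-1 \right)} A \left(-9\right) = \left(-70 - -42\right) 34 \left(-9\right) = \left(-70 + 42\right) 34 \left(-9\right) = \left(-28\right) 34 \left(-9\right) = \left(-952\right) \left(-9\right) = 8568$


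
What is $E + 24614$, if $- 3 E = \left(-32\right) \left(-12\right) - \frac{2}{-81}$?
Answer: $\frac{5950096}{243} \approx 24486.0$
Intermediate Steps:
$E = - \frac{31106}{243}$ ($E = - \frac{\left(-32\right) \left(-12\right) - \frac{2}{-81}}{3} = - \frac{384 - - \frac{2}{81}}{3} = - \frac{384 + \frac{2}{81}}{3} = \left(- \frac{1}{3}\right) \frac{31106}{81} = - \frac{31106}{243} \approx -128.01$)
$E + 24614 = - \frac{31106}{243} + 24614 = \frac{5950096}{243}$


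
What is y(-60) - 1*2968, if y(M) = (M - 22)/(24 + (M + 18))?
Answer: -26671/9 ≈ -2963.4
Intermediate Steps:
y(M) = (-22 + M)/(42 + M) (y(M) = (-22 + M)/(24 + (18 + M)) = (-22 + M)/(42 + M))
y(-60) - 1*2968 = (-22 - 60)/(42 - 60) - 1*2968 = -82/(-18) - 2968 = -1/18*(-82) - 2968 = 41/9 - 2968 = -26671/9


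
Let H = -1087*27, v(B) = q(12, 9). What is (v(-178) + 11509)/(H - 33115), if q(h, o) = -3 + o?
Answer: -11515/62464 ≈ -0.18435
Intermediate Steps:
v(B) = 6 (v(B) = -3 + 9 = 6)
H = -29349
(v(-178) + 11509)/(H - 33115) = (6 + 11509)/(-29349 - 33115) = 11515/(-62464) = 11515*(-1/62464) = -11515/62464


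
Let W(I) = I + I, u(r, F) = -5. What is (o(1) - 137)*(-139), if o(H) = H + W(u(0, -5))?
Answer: 20294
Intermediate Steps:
W(I) = 2*I
o(H) = -10 + H (o(H) = H + 2*(-5) = H - 10 = -10 + H)
(o(1) - 137)*(-139) = ((-10 + 1) - 137)*(-139) = (-9 - 137)*(-139) = -146*(-139) = 20294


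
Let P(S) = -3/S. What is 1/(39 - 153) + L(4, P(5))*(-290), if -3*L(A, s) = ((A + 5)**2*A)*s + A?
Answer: -699403/38 ≈ -18405.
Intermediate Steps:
L(A, s) = -A/3 - A*s*(5 + A)**2/3 (L(A, s) = -(((A + 5)**2*A)*s + A)/3 = -(((5 + A)**2*A)*s + A)/3 = -((A*(5 + A)**2)*s + A)/3 = -(A*s*(5 + A)**2 + A)/3 = -(A + A*s*(5 + A)**2)/3 = -A/3 - A*s*(5 + A)**2/3)
1/(39 - 153) + L(4, P(5))*(-290) = 1/(39 - 153) - 1/3*4*(1 + (-3/5)*(5 + 4)**2)*(-290) = 1/(-114) - 1/3*4*(1 - 3*1/5*9**2)*(-290) = -1/114 - 1/3*4*(1 - 3/5*81)*(-290) = -1/114 - 1/3*4*(1 - 243/5)*(-290) = -1/114 - 1/3*4*(-238/5)*(-290) = -1/114 + (952/15)*(-290) = -1/114 - 55216/3 = -699403/38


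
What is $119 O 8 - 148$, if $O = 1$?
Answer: $804$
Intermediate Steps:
$119 O 8 - 148 = 119 \cdot 1 \cdot 8 - 148 = 119 \cdot 8 - 148 = 952 - 148 = 804$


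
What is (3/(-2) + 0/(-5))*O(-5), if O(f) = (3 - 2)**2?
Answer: -3/2 ≈ -1.5000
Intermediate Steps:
O(f) = 1 (O(f) = 1**2 = 1)
(3/(-2) + 0/(-5))*O(-5) = (3/(-2) + 0/(-5))*1 = (3*(-1/2) + 0*(-1/5))*1 = (-3/2 + 0)*1 = -3/2*1 = -3/2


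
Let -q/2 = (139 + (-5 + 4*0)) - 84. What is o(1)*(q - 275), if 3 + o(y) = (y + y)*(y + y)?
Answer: -375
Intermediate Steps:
q = -100 (q = -2*((139 + (-5 + 4*0)) - 84) = -2*((139 + (-5 + 0)) - 84) = -2*((139 - 5) - 84) = -2*(134 - 84) = -2*50 = -100)
o(y) = -3 + 4*y**2 (o(y) = -3 + (y + y)*(y + y) = -3 + (2*y)*(2*y) = -3 + 4*y**2)
o(1)*(q - 275) = (-3 + 4*1**2)*(-100 - 275) = (-3 + 4*1)*(-375) = (-3 + 4)*(-375) = 1*(-375) = -375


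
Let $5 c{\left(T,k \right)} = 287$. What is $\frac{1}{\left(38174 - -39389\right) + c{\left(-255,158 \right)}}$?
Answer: $\frac{5}{388102} \approx 1.2883 \cdot 10^{-5}$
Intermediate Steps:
$c{\left(T,k \right)} = \frac{287}{5}$ ($c{\left(T,k \right)} = \frac{1}{5} \cdot 287 = \frac{287}{5}$)
$\frac{1}{\left(38174 - -39389\right) + c{\left(-255,158 \right)}} = \frac{1}{\left(38174 - -39389\right) + \frac{287}{5}} = \frac{1}{\left(38174 + 39389\right) + \frac{287}{5}} = \frac{1}{77563 + \frac{287}{5}} = \frac{1}{\frac{388102}{5}} = \frac{5}{388102}$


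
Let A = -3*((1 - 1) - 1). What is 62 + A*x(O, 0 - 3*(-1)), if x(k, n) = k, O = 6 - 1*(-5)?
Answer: 95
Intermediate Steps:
O = 11 (O = 6 + 5 = 11)
A = 3 (A = -3*(0 - 1) = -3*(-1) = 3)
62 + A*x(O, 0 - 3*(-1)) = 62 + 3*11 = 62 + 33 = 95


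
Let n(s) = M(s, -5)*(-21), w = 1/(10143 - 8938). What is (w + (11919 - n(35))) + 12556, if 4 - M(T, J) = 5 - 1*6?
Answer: 29618901/1205 ≈ 24580.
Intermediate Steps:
M(T, J) = 5 (M(T, J) = 4 - (5 - 1*6) = 4 - (5 - 6) = 4 - 1*(-1) = 4 + 1 = 5)
w = 1/1205 ≈ 0.00082988
n(s) = -105 (n(s) = 5*(-21) = -105)
(w + (11919 - n(35))) + 12556 = (1/1205 + (11919 - 1*(-105))) + 12556 = (1/1205 + (11919 + 105)) + 12556 = (1/1205 + 12024) + 12556 = 14488921/1205 + 12556 = 29618901/1205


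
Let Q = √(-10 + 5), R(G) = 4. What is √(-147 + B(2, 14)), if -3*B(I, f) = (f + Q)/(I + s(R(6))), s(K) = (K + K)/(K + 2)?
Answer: √(-14840 - 10*I*√5)/10 ≈ 0.0091778 - 12.182*I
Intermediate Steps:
s(K) = 2*K/(2 + K) (s(K) = (2*K)/(2 + K) = 2*K/(2 + K))
Q = I*√5 (Q = √(-5) = I*√5 ≈ 2.2361*I)
B(I, f) = -(f + I*√5)/(3*(4/3 + I)) (B(I, f) = -(f + I*√5)/(3*(I + 2*4/(2 + 4))) = -(f + I*√5)/(3*(I + 2*4/6)) = -(f + I*√5)/(3*(I + 2*4*(⅙))) = -(f + I*√5)/(3*(I + 4/3)) = -(f + I*√5)/(3*(4/3 + I)))
√(-147 + B(2, 14)) = √(-147 + (-1*14 - I*√5)/(4 + 3*2)) = √(-147 + (-14 - I*√5)/(4 + 6)) = √(-147 + (-14 - I*√5)/10) = √(-147 + (-7/5 - I*√5/10)) = √(-742/5 - I*√5/10)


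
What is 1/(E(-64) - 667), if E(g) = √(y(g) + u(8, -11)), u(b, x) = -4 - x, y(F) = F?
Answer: -667/444946 - I*√57/444946 ≈ -0.0014991 - 1.6968e-5*I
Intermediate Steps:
E(g) = √(7 + g) (E(g) = √(g + (-4 - 1*(-11))) = √(g + (-4 + 11)) = √(g + 7) = √(7 + g))
1/(E(-64) - 667) = 1/(√(7 - 64) - 667) = 1/(√(-57) - 667) = 1/(I*√57 - 667) = 1/(-667 + I*√57)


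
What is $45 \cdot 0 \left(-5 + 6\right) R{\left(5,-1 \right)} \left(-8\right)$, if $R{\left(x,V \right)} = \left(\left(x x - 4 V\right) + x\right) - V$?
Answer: $0$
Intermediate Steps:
$R{\left(x,V \right)} = x + x^{2} - 5 V$ ($R{\left(x,V \right)} = \left(\left(x^{2} - 4 V\right) + x\right) - V = \left(x + x^{2} - 4 V\right) - V = x + x^{2} - 5 V$)
$45 \cdot 0 \left(-5 + 6\right) R{\left(5,-1 \right)} \left(-8\right) = 45 \cdot 0 \left(-5 + 6\right) \left(5 + 5^{2} - -5\right) \left(-8\right) = 45 \cdot 0 \cdot 1 \left(5 + 25 + 5\right) \left(-8\right) = 45 \cdot 0 \cdot 35 \left(-8\right) = 45 \cdot 0 \left(-8\right) = 0 \left(-8\right) = 0$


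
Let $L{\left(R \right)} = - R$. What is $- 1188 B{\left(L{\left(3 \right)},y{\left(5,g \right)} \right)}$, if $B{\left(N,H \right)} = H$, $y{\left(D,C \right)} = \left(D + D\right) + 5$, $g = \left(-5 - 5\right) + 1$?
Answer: $-17820$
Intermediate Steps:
$g = -9$ ($g = -10 + 1 = -9$)
$y{\left(D,C \right)} = 5 + 2 D$ ($y{\left(D,C \right)} = 2 D + 5 = 5 + 2 D$)
$- 1188 B{\left(L{\left(3 \right)},y{\left(5,g \right)} \right)} = - 1188 \left(5 + 2 \cdot 5\right) = - 1188 \left(5 + 10\right) = \left(-1188\right) 15 = -17820$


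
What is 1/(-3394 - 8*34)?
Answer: -1/3666 ≈ -0.00027278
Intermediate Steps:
1/(-3394 - 8*34) = 1/(-3394 - 272) = 1/(-3666) = -1/3666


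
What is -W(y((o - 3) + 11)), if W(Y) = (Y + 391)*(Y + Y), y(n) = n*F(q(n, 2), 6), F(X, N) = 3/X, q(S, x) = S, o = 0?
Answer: -2364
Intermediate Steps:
y(n) = 3 (y(n) = n*(3/n) = 3)
W(Y) = 2*Y*(391 + Y) (W(Y) = (391 + Y)*(2*Y) = 2*Y*(391 + Y))
-W(y((o - 3) + 11)) = -2*3*(391 + 3) = -2*3*394 = -1*2364 = -2364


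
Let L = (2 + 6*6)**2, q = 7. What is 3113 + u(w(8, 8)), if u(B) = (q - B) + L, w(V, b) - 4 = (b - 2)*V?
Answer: 4512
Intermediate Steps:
L = 1444 (L = (2 + 36)**2 = 38**2 = 1444)
w(V, b) = 4 + V*(-2 + b) (w(V, b) = 4 + (b - 2)*V = 4 + (-2 + b)*V = 4 + V*(-2 + b))
u(B) = 1451 - B (u(B) = (7 - B) + 1444 = 1451 - B)
3113 + u(w(8, 8)) = 3113 + (1451 - (4 - 2*8 + 8*8)) = 3113 + (1451 - (4 - 16 + 64)) = 3113 + (1451 - 1*52) = 3113 + (1451 - 52) = 3113 + 1399 = 4512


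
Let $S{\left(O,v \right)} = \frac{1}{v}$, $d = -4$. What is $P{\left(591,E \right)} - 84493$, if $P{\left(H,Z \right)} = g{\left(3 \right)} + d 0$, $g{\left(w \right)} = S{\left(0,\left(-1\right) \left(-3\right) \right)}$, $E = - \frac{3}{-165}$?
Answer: $- \frac{253478}{3} \approx -84493.0$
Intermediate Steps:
$E = \frac{1}{55}$ ($E = \left(-3\right) \left(- \frac{1}{165}\right) = \frac{1}{55} \approx 0.018182$)
$g{\left(w \right)} = \frac{1}{3}$ ($g{\left(w \right)} = \frac{1}{\left(-1\right) \left(-3\right)} = \frac{1}{3}$)
$P{\left(H,Z \right)} = \frac{1}{3}$ ($P{\left(H,Z \right)} = \frac{1}{3} - 0 = \frac{1}{3} + 0 = \frac{1}{3}$)
$P{\left(591,E \right)} - 84493 = \frac{1}{3} - 84493 = - \frac{253478}{3}$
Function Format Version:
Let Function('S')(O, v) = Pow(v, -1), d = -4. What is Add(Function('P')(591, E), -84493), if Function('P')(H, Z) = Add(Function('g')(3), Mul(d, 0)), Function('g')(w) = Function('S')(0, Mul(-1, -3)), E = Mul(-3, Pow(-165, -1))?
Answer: Rational(-253478, 3) ≈ -84493.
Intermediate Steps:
E = Rational(1, 55) (E = Mul(-3, Rational(-1, 165)) = Rational(1, 55) ≈ 0.018182)
Function('g')(w) = Rational(1, 3) (Function('g')(w) = Pow(Mul(-1, -3), -1) = Pow(3, -1) = Rational(1, 3))
Function('P')(H, Z) = Rational(1, 3) (Function('P')(H, Z) = Add(Rational(1, 3), Mul(-4, 0)) = Add(Rational(1, 3), 0) = Rational(1, 3))
Add(Function('P')(591, E), -84493) = Add(Rational(1, 3), -84493) = Rational(-253478, 3)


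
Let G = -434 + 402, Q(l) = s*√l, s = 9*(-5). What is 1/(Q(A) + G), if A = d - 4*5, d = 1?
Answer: I/(-32*I + 45*√19) ≈ -0.00081015 + 0.004966*I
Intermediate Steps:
A = -19 (A = 1 - 4*5 = 1 - 20 = -19)
s = -45
Q(l) = -45*√l
G = -32
1/(Q(A) + G) = 1/(-45*I*√19 - 32) = 1/(-32 - 45*I*√19)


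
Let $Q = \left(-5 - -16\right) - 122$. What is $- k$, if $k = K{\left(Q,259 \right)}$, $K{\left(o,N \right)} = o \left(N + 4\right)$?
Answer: $29193$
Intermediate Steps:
$Q = -111$ ($Q = \left(-5 + 16\right) - 122 = 11 - 122 = -111$)
$K{\left(o,N \right)} = o \left(4 + N\right)$
$k = -29193$ ($k = - 111 \left(4 + 259\right) = \left(-111\right) 263 = -29193$)
$- k = \left(-1\right) \left(-29193\right) = 29193$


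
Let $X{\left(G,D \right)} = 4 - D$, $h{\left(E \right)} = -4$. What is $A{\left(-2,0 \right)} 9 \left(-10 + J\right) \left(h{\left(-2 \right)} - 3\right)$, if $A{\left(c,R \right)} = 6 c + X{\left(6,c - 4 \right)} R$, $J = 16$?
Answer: $4536$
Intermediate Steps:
$A{\left(c,R \right)} = 6 c + R \left(8 - c\right)$ ($A{\left(c,R \right)} = 6 c + \left(4 - \left(c - 4\right)\right) R = 6 c + \left(4 - \left(-4 + c\right)\right) R = 6 c + \left(8 - c\right) R = 6 c + R \left(8 - c\right)$)
$A{\left(-2,0 \right)} 9 \left(-10 + J\right) \left(h{\left(-2 \right)} - 3\right) = \left(6 \left(-2\right) - 0 \left(-8 - 2\right)\right) 9 \left(-10 + 16\right) \left(-4 - 3\right) = \left(-12 - 0 \left(-10\right)\right) 9 \cdot 6 \left(-7\right) = \left(-12 + 0\right) 9 \left(-42\right) = \left(-12\right) 9 \left(-42\right) = \left(-108\right) \left(-42\right) = 4536$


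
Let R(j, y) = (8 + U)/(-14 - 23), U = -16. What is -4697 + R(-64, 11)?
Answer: -173781/37 ≈ -4696.8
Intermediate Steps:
R(j, y) = 8/37 (R(j, y) = (8 - 16)/(-14 - 23) = -8/(-37) = -8*(-1/37) = 8/37)
-4697 + R(-64, 11) = -4697 + 8/37 = -173781/37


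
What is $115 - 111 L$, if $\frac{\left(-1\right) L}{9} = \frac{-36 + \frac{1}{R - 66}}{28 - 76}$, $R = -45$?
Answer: $\frac{13831}{16} \approx 864.44$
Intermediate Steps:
$L = - \frac{3997}{592}$ ($L = - 9 \frac{-36 + \frac{1}{-45 - 66}}{28 - 76} = - 9 \frac{-36 + \frac{1}{-111}}{-48} = - 9 \left(-36 - \frac{1}{111}\right) \left(- \frac{1}{48}\right) = - 9 \left(\left(- \frac{3997}{111}\right) \left(- \frac{1}{48}\right)\right) = \left(-9\right) \frac{3997}{5328} = - \frac{3997}{592} \approx -6.7517$)
$115 - 111 L = 115 - - \frac{11991}{16} = 115 + \frac{11991}{16} = \frac{13831}{16}$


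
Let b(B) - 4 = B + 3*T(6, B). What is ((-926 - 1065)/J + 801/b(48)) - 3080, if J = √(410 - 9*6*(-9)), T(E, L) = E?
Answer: -214799/70 - 1991*√14/112 ≈ -3135.1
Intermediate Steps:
b(B) = 22 + B (b(B) = 4 + (B + 3*6) = 4 + (B + 18) = 4 + (18 + B) = 22 + B)
J = 8*√14 (J = √(410 - 54*(-9)) = √(410 + 486) = √896 = 8*√14 ≈ 29.933)
((-926 - 1065)/J + 801/b(48)) - 3080 = ((-926 - 1065)/((8*√14)) + 801/(22 + 48)) - 3080 = (-1991*√14/112 + 801/70) - 3080 = (801/70 - 1991*√14/112) - 3080 = -214799/70 - 1991*√14/112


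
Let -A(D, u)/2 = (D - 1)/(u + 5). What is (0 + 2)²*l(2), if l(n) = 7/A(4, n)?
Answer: -98/3 ≈ -32.667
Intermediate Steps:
A(D, u) = -2*(-1 + D)/(5 + u) (A(D, u) = -2*(D - 1)/(u + 5) = -2*(-1 + D)/(5 + u))
l(n) = -35/6 - 7*n/6 (l(n) = 7/((2*(1 - 1*4)/(5 + n))) = 7/((2*(1 - 4)/(5 + n))) = 7/((2*(-3)/(5 + n))) = 7/((-6/(5 + n))) = 7*(-⅚ - n/6) = -35/6 - 7*n/6)
(0 + 2)²*l(2) = (0 + 2)²*(-35/6 - 7/6*2) = 2²*(-35/6 - 7/3) = 4*(-49/6) = -98/3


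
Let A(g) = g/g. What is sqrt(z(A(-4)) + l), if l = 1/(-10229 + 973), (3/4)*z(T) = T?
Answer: sqrt(256999782)/13884 ≈ 1.1547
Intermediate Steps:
A(g) = 1
z(T) = 4*T/3
l = -1/9256 (l = 1/(-9256) = -1/9256 ≈ -0.00010804)
sqrt(z(A(-4)) + l) = sqrt((4/3)*1 - 1/9256) = sqrt(4/3 - 1/9256) = sqrt(37021/27768) = sqrt(256999782)/13884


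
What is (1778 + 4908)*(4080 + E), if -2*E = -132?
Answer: 27720156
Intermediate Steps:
E = 66 (E = -½*(-132) = 66)
(1778 + 4908)*(4080 + E) = (1778 + 4908)*(4080 + 66) = 6686*4146 = 27720156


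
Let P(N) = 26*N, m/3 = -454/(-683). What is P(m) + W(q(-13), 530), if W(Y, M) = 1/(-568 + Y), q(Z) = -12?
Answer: 20538277/396140 ≈ 51.846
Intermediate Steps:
m = 1362/683 (m = 3*(-454/(-683)) = 3*(-454*(-1/683)) = 3*(454/683) = 1362/683 ≈ 1.9941)
P(m) + W(q(-13), 530) = 26*(1362/683) + 1/(-568 - 12) = 35412/683 + 1/(-580) = 35412/683 - 1/580 = 20538277/396140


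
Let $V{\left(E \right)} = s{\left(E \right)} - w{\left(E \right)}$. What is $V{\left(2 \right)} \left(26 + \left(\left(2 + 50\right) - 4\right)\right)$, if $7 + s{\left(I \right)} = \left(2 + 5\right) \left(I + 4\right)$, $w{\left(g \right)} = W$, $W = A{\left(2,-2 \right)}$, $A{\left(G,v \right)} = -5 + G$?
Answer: $2812$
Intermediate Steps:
$W = -3$ ($W = -5 + 2 = -3$)
$w{\left(g \right)} = -3$
$s{\left(I \right)} = 21 + 7 I$ ($s{\left(I \right)} = -7 + \left(2 + 5\right) \left(I + 4\right) = -7 + 7 \left(4 + I\right) = -7 + \left(28 + 7 I\right) = 21 + 7 I$)
$V{\left(E \right)} = 24 + 7 E$ ($V{\left(E \right)} = \left(21 + 7 E\right) - -3 = \left(21 + 7 E\right) + 3 = 24 + 7 E$)
$V{\left(2 \right)} \left(26 + \left(\left(2 + 50\right) - 4\right)\right) = \left(24 + 7 \cdot 2\right) \left(26 + \left(\left(2 + 50\right) - 4\right)\right) = \left(24 + 14\right) \left(26 + \left(52 - 4\right)\right) = 38 \left(26 + 48\right) = 38 \cdot 74 = 2812$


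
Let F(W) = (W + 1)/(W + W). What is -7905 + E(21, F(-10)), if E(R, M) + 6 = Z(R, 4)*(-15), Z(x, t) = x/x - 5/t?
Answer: -31629/4 ≈ -7907.3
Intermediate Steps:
F(W) = (1 + W)/(2*W) (F(W) = (1 + W)/((2*W)) = (1 + W)*(1/(2*W)) = (1 + W)/(2*W))
Z(x, t) = 1 - 5/t
E(R, M) = -9/4 (E(R, M) = -6 + ((-5 + 4)/4)*(-15) = -6 + ((¼)*(-1))*(-15) = -6 - ¼*(-15) = -6 + 15/4 = -9/4)
-7905 + E(21, F(-10)) = -7905 - 9/4 = -31629/4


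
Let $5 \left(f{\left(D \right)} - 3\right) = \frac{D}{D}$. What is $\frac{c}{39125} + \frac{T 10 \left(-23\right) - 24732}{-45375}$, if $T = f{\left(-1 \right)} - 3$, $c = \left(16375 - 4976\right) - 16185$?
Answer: $\frac{6018196}{14202375} \approx 0.42375$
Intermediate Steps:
$c = -4786$ ($c = 11399 - 16185 = -4786$)
$f{\left(D \right)} = \frac{16}{5}$ ($f{\left(D \right)} = 3 + \frac{D \frac{1}{D}}{5} = 3 + \frac{1}{5} \cdot 1 = 3 + \frac{1}{5} = \frac{16}{5}$)
$T = \frac{1}{5}$ ($T = \frac{16}{5} - 3 = \frac{1}{5} \approx 0.2$)
$\frac{c}{39125} + \frac{T 10 \left(-23\right) - 24732}{-45375} = - \frac{4786}{39125} + \frac{\frac{1}{5} \cdot 10 \left(-23\right) - 24732}{-45375} = \left(-4786\right) \frac{1}{39125} + \left(2 \left(-23\right) - 24732\right) \left(- \frac{1}{45375}\right) = - \frac{4786}{39125} + \left(-46 - 24732\right) \left(- \frac{1}{45375}\right) = - \frac{4786}{39125} - - \frac{24778}{45375} = - \frac{4786}{39125} + \frac{24778}{45375} = \frac{6018196}{14202375}$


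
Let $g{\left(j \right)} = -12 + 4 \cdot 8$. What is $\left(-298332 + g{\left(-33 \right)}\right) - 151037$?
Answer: $-449349$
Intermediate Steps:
$g{\left(j \right)} = 20$ ($g{\left(j \right)} = -12 + 32 = 20$)
$\left(-298332 + g{\left(-33 \right)}\right) - 151037 = \left(-298332 + 20\right) - 151037 = -298312 - 151037 = -449349$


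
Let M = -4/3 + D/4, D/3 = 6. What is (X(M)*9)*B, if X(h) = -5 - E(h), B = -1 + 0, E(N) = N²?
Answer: 541/4 ≈ 135.25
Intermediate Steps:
D = 18 (D = 3*6 = 18)
B = -1
M = 19/6 (M = -4/3 + 18/4 = -4*⅓ + 18*(¼) = -4/3 + 9/2 = 19/6 ≈ 3.1667)
X(h) = -5 - h²
(X(M)*9)*B = ((-5 - (19/6)²)*9)*(-1) = ((-5 - 1*361/36)*9)*(-1) = ((-5 - 361/36)*9)*(-1) = -541/36*9*(-1) = -541/4*(-1) = 541/4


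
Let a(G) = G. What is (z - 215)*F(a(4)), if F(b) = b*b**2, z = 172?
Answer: -2752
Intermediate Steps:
F(b) = b**3
(z - 215)*F(a(4)) = (172 - 215)*4**3 = -43*64 = -2752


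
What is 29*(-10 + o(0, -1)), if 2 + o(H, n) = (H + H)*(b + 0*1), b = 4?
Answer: -348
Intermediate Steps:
o(H, n) = -2 + 8*H (o(H, n) = -2 + (H + H)*(4 + 0*1) = -2 + (2*H)*(4 + 0) = -2 + (2*H)*4 = -2 + 8*H)
29*(-10 + o(0, -1)) = 29*(-10 + (-2 + 8*0)) = 29*(-10 + (-2 + 0)) = 29*(-10 - 2) = 29*(-12) = -348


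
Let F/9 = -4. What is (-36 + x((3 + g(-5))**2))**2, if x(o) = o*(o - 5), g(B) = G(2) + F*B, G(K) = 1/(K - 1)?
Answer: 1313452194170736400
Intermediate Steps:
G(K) = 1/(-1 + K)
F = -36 (F = 9*(-4) = -36)
g(B) = 1 - 36*B (g(B) = 1/(-1 + 2) - 36*B = 1/1 - 36*B = 1 - 36*B)
x(o) = o*(-5 + o)
(-36 + x((3 + g(-5))**2))**2 = (-36 + (3 + (1 - 36*(-5)))**2*(-5 + (3 + (1 - 36*(-5)))**2))**2 = (-36 + (3 + (1 + 180))**2*(-5 + (3 + (1 + 180))**2))**2 = (-36 + (3 + 181)**2*(-5 + (3 + 181)**2))**2 = (-36 + 184**2*(-5 + 184**2))**2 = (-36 + 33856*(-5 + 33856))**2 = (-36 + 33856*33851)**2 = (-36 + 1146059456)**2 = 1146059420**2 = 1313452194170736400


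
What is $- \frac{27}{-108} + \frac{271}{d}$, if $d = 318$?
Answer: $\frac{701}{636} \approx 1.1022$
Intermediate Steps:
$- \frac{27}{-108} + \frac{271}{d} = - \frac{27}{-108} + \frac{271}{318} = \left(-27\right) \left(- \frac{1}{108}\right) + 271 \cdot \frac{1}{318} = \frac{1}{4} + \frac{271}{318} = \frac{701}{636}$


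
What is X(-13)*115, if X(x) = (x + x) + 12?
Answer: -1610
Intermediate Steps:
X(x) = 12 + 2*x (X(x) = 2*x + 12 = 12 + 2*x)
X(-13)*115 = (12 + 2*(-13))*115 = (12 - 26)*115 = -14*115 = -1610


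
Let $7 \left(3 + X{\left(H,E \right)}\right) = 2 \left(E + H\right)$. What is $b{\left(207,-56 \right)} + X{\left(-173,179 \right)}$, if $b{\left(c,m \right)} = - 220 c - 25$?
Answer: $- \frac{318964}{7} \approx -45566.0$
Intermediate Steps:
$X{\left(H,E \right)} = -3 + \frac{2 E}{7} + \frac{2 H}{7}$ ($X{\left(H,E \right)} = -3 + \frac{2 \left(E + H\right)}{7} = -3 + \frac{2 E + 2 H}{7} = -3 + \left(\frac{2 E}{7} + \frac{2 H}{7}\right) = -3 + \frac{2 E}{7} + \frac{2 H}{7}$)
$b{\left(c,m \right)} = -25 - 220 c$
$b{\left(207,-56 \right)} + X{\left(-173,179 \right)} = \left(-25 - 45540\right) + \left(-3 + \frac{2}{7} \cdot 179 + \frac{2}{7} \left(-173\right)\right) = \left(-25 - 45540\right) - \frac{9}{7} = -45565 - \frac{9}{7} = - \frac{318964}{7}$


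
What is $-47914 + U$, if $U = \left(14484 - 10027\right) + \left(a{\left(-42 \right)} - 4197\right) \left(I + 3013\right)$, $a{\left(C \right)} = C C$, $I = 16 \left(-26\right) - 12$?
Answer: $-6332762$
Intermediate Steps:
$I = -428$ ($I = -416 - 12 = -428$)
$a{\left(C \right)} = C^{2}$
$U = -6284848$ ($U = \left(14484 - 10027\right) + \left(\left(-42\right)^{2} - 4197\right) \left(-428 + 3013\right) = 4457 + \left(1764 - 4197\right) 2585 = 4457 - 6289305 = -6284848$)
$-47914 + U = -47914 - 6284848 = -6332762$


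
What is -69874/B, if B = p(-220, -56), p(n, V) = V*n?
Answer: -4991/880 ≈ -5.6716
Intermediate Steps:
B = 12320 (B = -56*(-220) = 12320)
-69874/B = -69874/12320 = -69874*1/12320 = -4991/880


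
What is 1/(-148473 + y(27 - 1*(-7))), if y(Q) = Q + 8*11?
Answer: -1/148351 ≈ -6.7408e-6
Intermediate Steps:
y(Q) = 88 + Q (y(Q) = Q + 88 = 88 + Q)
1/(-148473 + y(27 - 1*(-7))) = 1/(-148473 + (88 + (27 - 1*(-7)))) = 1/(-148473 + (88 + (27 + 7))) = 1/(-148473 + (88 + 34)) = 1/(-148473 + 122) = 1/(-148351) = -1/148351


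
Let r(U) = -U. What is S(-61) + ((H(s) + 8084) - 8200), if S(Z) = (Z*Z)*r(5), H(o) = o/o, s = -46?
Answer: -18720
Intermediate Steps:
H(o) = 1
S(Z) = -5*Z² (S(Z) = (Z*Z)*(-1*5) = Z²*(-5) = -5*Z²)
S(-61) + ((H(s) + 8084) - 8200) = -5*(-61)² + ((1 + 8084) - 8200) = -5*3721 + (8085 - 8200) = -18605 - 115 = -18720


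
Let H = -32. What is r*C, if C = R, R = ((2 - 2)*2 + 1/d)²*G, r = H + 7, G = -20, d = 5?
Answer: 20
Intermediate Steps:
r = -25 (r = -32 + 7 = -25)
R = -⅘ (R = ((2 - 2)*2 + 1/5)²*(-20) = (0*2 + ⅕)²*(-20) = (0 + ⅕)²*(-20) = (⅕)²*(-20) = (1/25)*(-20) = -⅘ ≈ -0.80000)
C = -⅘ ≈ -0.80000
r*C = -25*(-⅘) = 20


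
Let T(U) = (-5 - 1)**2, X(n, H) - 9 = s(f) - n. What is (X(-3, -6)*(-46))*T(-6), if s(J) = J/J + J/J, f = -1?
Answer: -23184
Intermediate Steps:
s(J) = 2 (s(J) = 1 + 1 = 2)
X(n, H) = 11 - n (X(n, H) = 9 + (2 - n) = 11 - n)
T(U) = 36 (T(U) = (-6)**2 = 36)
(X(-3, -6)*(-46))*T(-6) = ((11 - 1*(-3))*(-46))*36 = ((11 + 3)*(-46))*36 = (14*(-46))*36 = -644*36 = -23184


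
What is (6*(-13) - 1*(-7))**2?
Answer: 5041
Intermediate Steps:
(6*(-13) - 1*(-7))**2 = (-78 + 7)**2 = (-71)**2 = 5041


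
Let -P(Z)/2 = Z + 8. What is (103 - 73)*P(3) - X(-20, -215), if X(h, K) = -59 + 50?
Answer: -651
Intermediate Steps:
X(h, K) = -9
P(Z) = -16 - 2*Z (P(Z) = -2*(Z + 8) = -2*(8 + Z) = -16 - 2*Z)
(103 - 73)*P(3) - X(-20, -215) = (103 - 73)*(-16 - 2*3) - 1*(-9) = 30*(-16 - 6) + 9 = 30*(-22) + 9 = -660 + 9 = -651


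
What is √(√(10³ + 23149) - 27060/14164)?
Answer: √(-23954865 + 12538681*√24149)/3541 ≈ 12.389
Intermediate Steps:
√(√(10³ + 23149) - 27060/14164) = √(√(1000 + 23149) - 27060*1/14164) = √(√24149 - 6765/3541) = √(-6765/3541 + √24149)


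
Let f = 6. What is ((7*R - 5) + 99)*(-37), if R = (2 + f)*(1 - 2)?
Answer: -1406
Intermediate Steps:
R = -8 (R = (2 + 6)*(1 - 2) = 8*(-1) = -8)
((7*R - 5) + 99)*(-37) = ((7*(-8) - 5) + 99)*(-37) = ((-56 - 5) + 99)*(-37) = (-61 + 99)*(-37) = 38*(-37) = -1406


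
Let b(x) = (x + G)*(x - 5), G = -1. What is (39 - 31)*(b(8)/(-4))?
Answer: -42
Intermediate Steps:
b(x) = (-1 + x)*(-5 + x) (b(x) = (x - 1)*(x - 5) = (-1 + x)*(-5 + x))
(39 - 31)*(b(8)/(-4)) = (39 - 31)*((5 + 8² - 6*8)/(-4)) = 8*((5 + 64 - 48)*(-¼)) = 8*(21*(-¼)) = 8*(-21/4) = -42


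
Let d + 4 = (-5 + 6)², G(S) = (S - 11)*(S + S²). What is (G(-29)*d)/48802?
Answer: 48720/24401 ≈ 1.9966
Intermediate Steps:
G(S) = (-11 + S)*(S + S²)
d = -3 (d = -4 + (-5 + 6)² = -4 + 1² = -4 + 1 = -3)
(G(-29)*d)/48802 = (-29*(-11 + (-29)² - 10*(-29))*(-3))/48802 = (-29*(-11 + 841 + 290)*(-3))*(1/48802) = (-29*1120*(-3))*(1/48802) = -32480*(-3)*(1/48802) = 97440*(1/48802) = 48720/24401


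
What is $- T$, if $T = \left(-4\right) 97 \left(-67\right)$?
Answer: $-25996$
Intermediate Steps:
$T = 25996$ ($T = \left(-388\right) \left(-67\right) = 25996$)
$- T = \left(-1\right) 25996 = -25996$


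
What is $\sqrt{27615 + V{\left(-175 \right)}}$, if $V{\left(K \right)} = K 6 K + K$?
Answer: $7 \sqrt{4310} \approx 459.55$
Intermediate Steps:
$V{\left(K \right)} = K + 6 K^{2}$ ($V{\left(K \right)} = 6 K K + K = 6 K^{2} + K = K + 6 K^{2}$)
$\sqrt{27615 + V{\left(-175 \right)}} = \sqrt{27615 - 175 \left(1 + 6 \left(-175\right)\right)} = \sqrt{27615 - 175 \left(1 - 1050\right)} = \sqrt{27615 - -183575} = \sqrt{27615 + 183575} = \sqrt{211190} = 7 \sqrt{4310}$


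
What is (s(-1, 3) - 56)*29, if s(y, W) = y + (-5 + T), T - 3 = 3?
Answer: -1624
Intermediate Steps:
T = 6 (T = 3 + 3 = 6)
s(y, W) = 1 + y (s(y, W) = y + (-5 + 6) = y + 1 = 1 + y)
(s(-1, 3) - 56)*29 = ((1 - 1) - 56)*29 = (0 - 56)*29 = -56*29 = -1624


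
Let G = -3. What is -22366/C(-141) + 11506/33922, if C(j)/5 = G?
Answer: 379436021/254415 ≈ 1491.4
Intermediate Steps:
C(j) = -15 (C(j) = 5*(-3) = -15)
-22366/C(-141) + 11506/33922 = -22366/(-15) + 11506/33922 = -22366*(-1/15) + 11506*(1/33922) = 22366/15 + 5753/16961 = 379436021/254415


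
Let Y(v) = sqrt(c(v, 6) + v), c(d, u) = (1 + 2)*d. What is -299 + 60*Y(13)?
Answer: -299 + 120*sqrt(13) ≈ 133.67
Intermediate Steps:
c(d, u) = 3*d
Y(v) = 2*sqrt(v) (Y(v) = sqrt(3*v + v) = sqrt(4*v) = 2*sqrt(v))
-299 + 60*Y(13) = -299 + 60*(2*sqrt(13)) = -299 + 120*sqrt(13)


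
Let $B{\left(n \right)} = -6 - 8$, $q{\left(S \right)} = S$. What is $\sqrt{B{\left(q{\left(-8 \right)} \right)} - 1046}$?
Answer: $2 i \sqrt{265} \approx 32.558 i$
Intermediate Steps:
$B{\left(n \right)} = -14$ ($B{\left(n \right)} = -6 - 8 = -14$)
$\sqrt{B{\left(q{\left(-8 \right)} \right)} - 1046} = \sqrt{-14 - 1046} = \sqrt{-1060} = 2 i \sqrt{265}$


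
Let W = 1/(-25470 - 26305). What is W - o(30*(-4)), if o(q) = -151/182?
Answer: 7817843/9423050 ≈ 0.82965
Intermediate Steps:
W = -1/51775 (W = 1/(-51775) = -1/51775 ≈ -1.9314e-5)
o(q) = -151/182 (o(q) = -151*1/182 = -151/182)
W - o(30*(-4)) = -1/51775 - 1*(-151/182) = -1/51775 + 151/182 = 7817843/9423050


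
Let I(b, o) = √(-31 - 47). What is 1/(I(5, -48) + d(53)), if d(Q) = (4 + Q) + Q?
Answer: 55/6089 - I*√78/12178 ≈ 0.0090327 - 0.00072522*I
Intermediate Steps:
I(b, o) = I*√78 (I(b, o) = √(-78) = I*√78)
d(Q) = 4 + 2*Q
1/(I(5, -48) + d(53)) = 1/(I*√78 + (4 + 2*53)) = 1/(I*√78 + (4 + 106)) = 1/(I*√78 + 110) = 1/(110 + I*√78)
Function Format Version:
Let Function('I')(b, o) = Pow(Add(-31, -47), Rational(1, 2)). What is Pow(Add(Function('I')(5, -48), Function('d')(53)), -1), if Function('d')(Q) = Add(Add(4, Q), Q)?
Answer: Add(Rational(55, 6089), Mul(Rational(-1, 12178), I, Pow(78, Rational(1, 2)))) ≈ Add(0.0090327, Mul(-0.00072522, I))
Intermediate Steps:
Function('I')(b, o) = Mul(I, Pow(78, Rational(1, 2))) (Function('I')(b, o) = Pow(-78, Rational(1, 2)) = Mul(I, Pow(78, Rational(1, 2))))
Function('d')(Q) = Add(4, Mul(2, Q))
Pow(Add(Function('I')(5, -48), Function('d')(53)), -1) = Pow(Add(Mul(I, Pow(78, Rational(1, 2))), Add(4, Mul(2, 53))), -1) = Pow(Add(Mul(I, Pow(78, Rational(1, 2))), Add(4, 106)), -1) = Pow(Add(Mul(I, Pow(78, Rational(1, 2))), 110), -1) = Pow(Add(110, Mul(I, Pow(78, Rational(1, 2)))), -1)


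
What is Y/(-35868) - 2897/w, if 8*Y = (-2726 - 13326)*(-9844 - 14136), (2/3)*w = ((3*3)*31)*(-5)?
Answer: -33526182793/25017930 ≈ -1340.1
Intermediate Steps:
w = -4185/2 (w = 3*(((3*3)*31)*(-5))/2 = 3*((9*31)*(-5))/2 = 3*(279*(-5))/2 = (3/2)*(-1395) = -4185/2 ≈ -2092.5)
Y = 48115870 (Y = ((-2726 - 13326)*(-9844 - 14136))/8 = (-16052*(-23980))/8 = (1/8)*384926960 = 48115870)
Y/(-35868) - 2897/w = 48115870/(-35868) - 2897/(-4185/2) = 48115870*(-1/35868) - 2897*(-2/4185) = -24057935/17934 + 5794/4185 = -33526182793/25017930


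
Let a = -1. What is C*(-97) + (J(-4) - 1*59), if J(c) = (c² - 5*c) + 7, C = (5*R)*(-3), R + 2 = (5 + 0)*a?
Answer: -10201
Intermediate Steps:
R = -7 (R = -2 + (5 + 0)*(-1) = -2 + 5*(-1) = -2 - 5 = -7)
C = 105 (C = (5*(-7))*(-3) = -35*(-3) = 105)
J(c) = 7 + c² - 5*c
C*(-97) + (J(-4) - 1*59) = 105*(-97) + ((7 + (-4)² - 5*(-4)) - 1*59) = -10185 + ((7 + 16 + 20) - 59) = -10185 + (43 - 59) = -10185 - 16 = -10201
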